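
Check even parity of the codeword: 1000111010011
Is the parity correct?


Number of 1s: 7

No, parity error (7 ones)


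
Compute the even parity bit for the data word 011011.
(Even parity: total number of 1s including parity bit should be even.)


Number of 1s in data: 4
Parity bit: 0

0


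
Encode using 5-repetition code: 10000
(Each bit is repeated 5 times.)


Each bit -> 5 copies

1111100000000000000000000


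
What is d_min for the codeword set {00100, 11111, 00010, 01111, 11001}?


Comparing all pairs, minimum distance: 1
Can detect 0 errors, correct 0 errors

1


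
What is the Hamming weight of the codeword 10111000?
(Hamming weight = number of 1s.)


Counting 1s in 10111000

4


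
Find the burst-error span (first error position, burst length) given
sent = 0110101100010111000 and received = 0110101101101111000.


XOR: 0000000001111000000

Burst at position 9, length 4


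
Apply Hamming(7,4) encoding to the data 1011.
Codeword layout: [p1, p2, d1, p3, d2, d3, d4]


Parity bits: p1=0, p2=1, p3=0

0110011


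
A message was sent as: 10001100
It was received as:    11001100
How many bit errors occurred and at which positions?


XOR: 01000000

1 error(s) at position(s): 1


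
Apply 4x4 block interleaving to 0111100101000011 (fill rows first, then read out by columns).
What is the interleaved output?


Matrix:
  0111
  1001
  0100
  0011
Read columns: 0100101010011101

0100101010011101


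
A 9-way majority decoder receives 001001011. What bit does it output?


Ones: 4 out of 9
Threshold: 5

0 (4/9 voted 1)


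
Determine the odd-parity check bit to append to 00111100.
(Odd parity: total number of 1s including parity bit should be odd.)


Number of 1s in data: 4
Parity bit: 1

1


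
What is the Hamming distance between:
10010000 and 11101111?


XOR: 01111111
Count of 1s: 7

7


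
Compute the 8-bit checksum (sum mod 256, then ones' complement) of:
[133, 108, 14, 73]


Sum = 328 mod 256 = 72
Complement = 183

183


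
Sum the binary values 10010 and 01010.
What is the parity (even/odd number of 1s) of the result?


10010 = 18
01010 = 10
Sum = 28 = 11100
1s count = 3

odd parity (3 ones in 11100)


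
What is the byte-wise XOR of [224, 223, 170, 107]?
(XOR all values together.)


XOR chain: 224 ^ 223 ^ 170 ^ 107 = 254

254


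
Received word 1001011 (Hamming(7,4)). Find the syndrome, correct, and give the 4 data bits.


Syndrome = 4: error at position 4

Data: 0011 (corrected bit 4)


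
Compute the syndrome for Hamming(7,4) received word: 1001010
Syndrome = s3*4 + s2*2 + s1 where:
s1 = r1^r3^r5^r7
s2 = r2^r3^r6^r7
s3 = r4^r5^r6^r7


s1=1, s2=1, s3=0

Syndrome = 3 (error at position 3)


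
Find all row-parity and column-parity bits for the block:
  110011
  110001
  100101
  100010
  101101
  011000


Row parities: 011000
Column parities: 110000

Row P: 011000, Col P: 110000, Corner: 0


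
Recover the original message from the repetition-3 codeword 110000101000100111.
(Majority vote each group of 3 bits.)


Groups: 110, 000, 101, 000, 100, 111
Majority votes: 101001

101001


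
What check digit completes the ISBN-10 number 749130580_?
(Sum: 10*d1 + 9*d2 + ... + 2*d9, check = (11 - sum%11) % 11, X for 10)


Weighted sum: 247
247 mod 11 = 5

Check digit: 6


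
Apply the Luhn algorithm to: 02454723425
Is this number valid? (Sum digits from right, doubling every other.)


Luhn sum = 39
39 mod 10 = 9

Invalid (Luhn sum mod 10 = 9)


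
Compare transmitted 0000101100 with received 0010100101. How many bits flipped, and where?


XOR: 0010001001

3 error(s) at position(s): 2, 6, 9


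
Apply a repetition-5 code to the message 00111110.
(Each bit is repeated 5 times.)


Each bit -> 5 copies

0000000000111111111111111111111111100000


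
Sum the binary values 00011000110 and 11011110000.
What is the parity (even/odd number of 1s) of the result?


00011000110 = 198
11011110000 = 1776
Sum = 1974 = 11110110110
1s count = 8

even parity (8 ones in 11110110110)


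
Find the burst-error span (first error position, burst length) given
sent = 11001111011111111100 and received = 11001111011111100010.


XOR: 00000000000000011110

Burst at position 15, length 4


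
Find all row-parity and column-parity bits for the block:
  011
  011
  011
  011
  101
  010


Row parities: 000001
Column parities: 111

Row P: 000001, Col P: 111, Corner: 1


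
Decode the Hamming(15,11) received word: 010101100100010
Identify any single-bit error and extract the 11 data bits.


Syndrome = 3: error at position 3

Data: 10110100010 (corrected bit 3)


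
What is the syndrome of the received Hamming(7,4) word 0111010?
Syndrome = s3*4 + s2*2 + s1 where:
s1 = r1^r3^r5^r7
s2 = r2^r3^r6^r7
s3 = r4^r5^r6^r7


s1=1, s2=1, s3=0

Syndrome = 3 (error at position 3)


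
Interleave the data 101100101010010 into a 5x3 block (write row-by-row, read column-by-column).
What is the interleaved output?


Matrix:
  101
  100
  101
  010
  010
Read columns: 111000001110100

111000001110100


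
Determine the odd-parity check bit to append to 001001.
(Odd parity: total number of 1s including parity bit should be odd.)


Number of 1s in data: 2
Parity bit: 1

1


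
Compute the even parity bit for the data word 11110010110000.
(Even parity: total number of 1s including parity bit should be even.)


Number of 1s in data: 7
Parity bit: 1

1


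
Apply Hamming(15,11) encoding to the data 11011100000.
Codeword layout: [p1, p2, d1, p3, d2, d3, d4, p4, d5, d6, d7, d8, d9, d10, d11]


Parity bits: p1=0, p2=1, p3=0, p4=0

011010101100000


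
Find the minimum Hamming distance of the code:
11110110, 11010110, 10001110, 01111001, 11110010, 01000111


Comparing all pairs, minimum distance: 1
Can detect 0 errors, correct 0 errors

1


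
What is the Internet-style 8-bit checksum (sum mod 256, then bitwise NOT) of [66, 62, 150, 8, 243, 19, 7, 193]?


Sum = 748 mod 256 = 236
Complement = 19

19


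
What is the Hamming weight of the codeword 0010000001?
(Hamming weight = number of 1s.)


Counting 1s in 0010000001

2


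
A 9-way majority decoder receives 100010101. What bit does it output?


Ones: 4 out of 9
Threshold: 5

0 (4/9 voted 1)


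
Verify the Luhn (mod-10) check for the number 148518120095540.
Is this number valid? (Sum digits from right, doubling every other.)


Luhn sum = 54
54 mod 10 = 4

Invalid (Luhn sum mod 10 = 4)


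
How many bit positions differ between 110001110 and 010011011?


XOR: 100010101
Count of 1s: 4

4


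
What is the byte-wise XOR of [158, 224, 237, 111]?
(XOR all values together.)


XOR chain: 158 ^ 224 ^ 237 ^ 111 = 252

252


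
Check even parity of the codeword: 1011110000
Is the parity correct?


Number of 1s: 5

No, parity error (5 ones)


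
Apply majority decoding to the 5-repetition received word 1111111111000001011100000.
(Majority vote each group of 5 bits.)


Groups: 11111, 11111, 00000, 10111, 00000
Majority votes: 11010

11010


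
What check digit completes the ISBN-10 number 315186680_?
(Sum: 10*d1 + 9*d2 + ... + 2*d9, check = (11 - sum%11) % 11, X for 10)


Weighted sum: 212
212 mod 11 = 3

Check digit: 8


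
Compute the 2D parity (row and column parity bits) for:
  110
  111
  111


Row parities: 011
Column parities: 110

Row P: 011, Col P: 110, Corner: 0


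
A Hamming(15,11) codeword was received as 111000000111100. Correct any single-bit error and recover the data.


Syndrome = 0: no error detected

Data: 10000111100 (no errors)


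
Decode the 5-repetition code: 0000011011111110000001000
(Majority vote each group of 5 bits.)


Groups: 00000, 11011, 11111, 00000, 01000
Majority votes: 01100

01100


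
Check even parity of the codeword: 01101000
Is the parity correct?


Number of 1s: 3

No, parity error (3 ones)


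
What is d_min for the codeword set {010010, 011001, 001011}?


Comparing all pairs, minimum distance: 2
Can detect 1 errors, correct 0 errors

2


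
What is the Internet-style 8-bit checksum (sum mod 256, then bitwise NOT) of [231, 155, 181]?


Sum = 567 mod 256 = 55
Complement = 200

200


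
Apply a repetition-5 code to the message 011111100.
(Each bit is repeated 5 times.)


Each bit -> 5 copies

000001111111111111111111111111111110000000000


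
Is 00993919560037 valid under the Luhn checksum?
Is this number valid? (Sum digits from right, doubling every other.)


Luhn sum = 64
64 mod 10 = 4

Invalid (Luhn sum mod 10 = 4)


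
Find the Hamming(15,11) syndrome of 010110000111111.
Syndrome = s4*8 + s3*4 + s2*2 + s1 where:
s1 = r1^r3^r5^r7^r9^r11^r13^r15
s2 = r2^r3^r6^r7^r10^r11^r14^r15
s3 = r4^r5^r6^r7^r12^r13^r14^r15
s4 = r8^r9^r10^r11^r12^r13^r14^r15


s1=0, s2=1, s3=0, s4=0

Syndrome = 2 (error at position 2)


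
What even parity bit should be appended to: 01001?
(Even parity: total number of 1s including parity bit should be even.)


Number of 1s in data: 2
Parity bit: 0

0


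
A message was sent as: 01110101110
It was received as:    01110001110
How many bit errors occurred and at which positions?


XOR: 00000100000

1 error(s) at position(s): 5


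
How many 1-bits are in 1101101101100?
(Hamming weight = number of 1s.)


Counting 1s in 1101101101100

8


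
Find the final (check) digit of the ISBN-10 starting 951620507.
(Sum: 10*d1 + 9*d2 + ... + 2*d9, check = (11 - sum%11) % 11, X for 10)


Weighted sum: 231
231 mod 11 = 0

Check digit: 0


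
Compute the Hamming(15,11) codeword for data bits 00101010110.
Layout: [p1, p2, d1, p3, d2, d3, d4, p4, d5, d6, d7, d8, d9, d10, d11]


Parity bits: p1=1, p2=1, p3=1, p4=0

110101001010110


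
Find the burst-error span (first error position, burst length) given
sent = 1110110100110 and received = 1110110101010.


XOR: 0000000001100

Burst at position 9, length 2


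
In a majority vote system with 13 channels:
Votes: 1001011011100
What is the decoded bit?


Ones: 7 out of 13
Threshold: 7

1 (7/13 voted 1)


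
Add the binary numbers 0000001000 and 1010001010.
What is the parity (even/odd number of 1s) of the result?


0000001000 = 8
1010001010 = 650
Sum = 658 = 1010010010
1s count = 4

even parity (4 ones in 1010010010)


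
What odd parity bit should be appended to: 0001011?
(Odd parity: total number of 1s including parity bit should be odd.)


Number of 1s in data: 3
Parity bit: 0

0


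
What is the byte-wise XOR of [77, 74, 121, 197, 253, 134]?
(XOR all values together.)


XOR chain: 77 ^ 74 ^ 121 ^ 197 ^ 253 ^ 134 = 192

192


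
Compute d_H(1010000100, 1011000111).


XOR: 0001000011
Count of 1s: 3

3


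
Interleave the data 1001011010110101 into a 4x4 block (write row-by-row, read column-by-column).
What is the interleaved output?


Matrix:
  1001
  0110
  1011
  0101
Read columns: 1010010101101011

1010010101101011


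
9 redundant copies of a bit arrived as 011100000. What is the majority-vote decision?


Ones: 3 out of 9
Threshold: 5

0 (3/9 voted 1)


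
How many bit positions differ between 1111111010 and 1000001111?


XOR: 0111110101
Count of 1s: 7

7


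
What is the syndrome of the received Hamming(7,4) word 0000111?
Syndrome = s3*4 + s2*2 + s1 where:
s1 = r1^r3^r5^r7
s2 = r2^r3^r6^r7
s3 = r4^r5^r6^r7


s1=0, s2=0, s3=1

Syndrome = 4 (error at position 4)


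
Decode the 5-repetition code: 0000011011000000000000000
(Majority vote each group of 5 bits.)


Groups: 00000, 11011, 00000, 00000, 00000
Majority votes: 01000

01000


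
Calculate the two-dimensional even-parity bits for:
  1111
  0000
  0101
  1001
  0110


Row parities: 00000
Column parities: 0101

Row P: 00000, Col P: 0101, Corner: 0


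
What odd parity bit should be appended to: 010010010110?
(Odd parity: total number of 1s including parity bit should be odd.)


Number of 1s in data: 5
Parity bit: 0

0


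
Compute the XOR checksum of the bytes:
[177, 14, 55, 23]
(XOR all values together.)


XOR chain: 177 ^ 14 ^ 55 ^ 23 = 159

159


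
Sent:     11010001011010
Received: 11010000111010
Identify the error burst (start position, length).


XOR: 00000001100000

Burst at position 7, length 2


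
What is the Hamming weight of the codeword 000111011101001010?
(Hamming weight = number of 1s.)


Counting 1s in 000111011101001010

9


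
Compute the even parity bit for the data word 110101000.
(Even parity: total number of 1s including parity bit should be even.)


Number of 1s in data: 4
Parity bit: 0

0


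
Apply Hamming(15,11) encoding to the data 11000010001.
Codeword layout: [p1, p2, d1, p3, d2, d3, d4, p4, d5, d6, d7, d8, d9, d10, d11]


Parity bits: p1=0, p2=1, p3=0, p4=0

011010000010001


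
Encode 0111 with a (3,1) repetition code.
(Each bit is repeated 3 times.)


Each bit -> 3 copies

000111111111


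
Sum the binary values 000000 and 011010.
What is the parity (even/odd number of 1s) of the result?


000000 = 0
011010 = 26
Sum = 26 = 11010
1s count = 3

odd parity (3 ones in 11010)


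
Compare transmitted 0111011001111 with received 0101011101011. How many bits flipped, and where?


XOR: 0010000100100

3 error(s) at position(s): 2, 7, 10


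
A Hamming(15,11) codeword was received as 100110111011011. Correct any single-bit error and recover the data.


Syndrome = 0: no error detected

Data: 01011011011 (no errors)


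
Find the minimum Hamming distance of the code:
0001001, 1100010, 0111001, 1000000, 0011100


Comparing all pairs, minimum distance: 2
Can detect 1 errors, correct 0 errors

2


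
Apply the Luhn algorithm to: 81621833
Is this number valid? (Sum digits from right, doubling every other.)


Luhn sum = 32
32 mod 10 = 2

Invalid (Luhn sum mod 10 = 2)


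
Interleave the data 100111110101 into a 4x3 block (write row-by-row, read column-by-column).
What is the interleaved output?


Matrix:
  100
  111
  110
  101
Read columns: 111101100101

111101100101


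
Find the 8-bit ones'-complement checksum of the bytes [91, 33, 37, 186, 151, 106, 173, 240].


Sum = 1017 mod 256 = 249
Complement = 6

6


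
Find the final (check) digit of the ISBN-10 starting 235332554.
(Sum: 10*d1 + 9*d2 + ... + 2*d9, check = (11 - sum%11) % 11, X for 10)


Weighted sum: 179
179 mod 11 = 3

Check digit: 8


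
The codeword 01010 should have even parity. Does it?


Number of 1s: 2

Yes, parity is correct (2 ones)


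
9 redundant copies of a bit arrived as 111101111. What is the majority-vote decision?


Ones: 8 out of 9
Threshold: 5

1 (8/9 voted 1)


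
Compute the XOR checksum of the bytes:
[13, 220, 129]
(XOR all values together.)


XOR chain: 13 ^ 220 ^ 129 = 80

80


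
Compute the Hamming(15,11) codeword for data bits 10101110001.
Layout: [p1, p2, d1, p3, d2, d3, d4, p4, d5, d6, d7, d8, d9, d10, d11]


Parity bits: p1=0, p2=1, p3=0, p4=0

011001001110001


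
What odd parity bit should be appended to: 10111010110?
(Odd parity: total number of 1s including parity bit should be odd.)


Number of 1s in data: 7
Parity bit: 0

0


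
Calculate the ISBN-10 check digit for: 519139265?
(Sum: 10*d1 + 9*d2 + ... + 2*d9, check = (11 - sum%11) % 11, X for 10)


Weighted sum: 237
237 mod 11 = 6

Check digit: 5


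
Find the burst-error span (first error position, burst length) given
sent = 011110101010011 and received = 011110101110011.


XOR: 000000000100000

Burst at position 9, length 1


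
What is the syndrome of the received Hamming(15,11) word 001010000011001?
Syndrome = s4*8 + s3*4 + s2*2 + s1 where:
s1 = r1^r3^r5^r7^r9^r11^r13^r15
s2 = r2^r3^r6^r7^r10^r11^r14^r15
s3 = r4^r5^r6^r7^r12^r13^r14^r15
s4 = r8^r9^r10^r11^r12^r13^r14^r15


s1=0, s2=1, s3=1, s4=1

Syndrome = 14 (error at position 14)


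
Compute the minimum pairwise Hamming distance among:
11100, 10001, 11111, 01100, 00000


Comparing all pairs, minimum distance: 1
Can detect 0 errors, correct 0 errors

1


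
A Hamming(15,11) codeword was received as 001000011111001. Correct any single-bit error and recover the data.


Syndrome = 0: no error detected

Data: 10001111001 (no errors)


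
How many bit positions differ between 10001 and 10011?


XOR: 00010
Count of 1s: 1

1


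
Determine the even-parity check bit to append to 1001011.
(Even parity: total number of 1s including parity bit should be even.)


Number of 1s in data: 4
Parity bit: 0

0


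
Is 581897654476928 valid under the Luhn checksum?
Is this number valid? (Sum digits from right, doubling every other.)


Luhn sum = 84
84 mod 10 = 4

Invalid (Luhn sum mod 10 = 4)


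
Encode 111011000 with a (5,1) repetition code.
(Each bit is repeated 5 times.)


Each bit -> 5 copies

111111111111111000001111111111000000000000000


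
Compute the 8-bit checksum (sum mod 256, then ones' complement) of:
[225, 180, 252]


Sum = 657 mod 256 = 145
Complement = 110

110


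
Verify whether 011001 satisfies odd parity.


Number of 1s: 3

Yes, parity is correct (3 ones)


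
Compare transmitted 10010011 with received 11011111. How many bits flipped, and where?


XOR: 01001100

3 error(s) at position(s): 1, 4, 5


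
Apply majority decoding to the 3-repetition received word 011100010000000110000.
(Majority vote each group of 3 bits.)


Groups: 011, 100, 010, 000, 000, 110, 000
Majority votes: 1000010

1000010


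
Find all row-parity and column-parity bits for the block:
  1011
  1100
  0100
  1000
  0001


Row parities: 10111
Column parities: 1010

Row P: 10111, Col P: 1010, Corner: 0


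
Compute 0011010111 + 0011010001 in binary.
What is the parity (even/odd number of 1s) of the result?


0011010111 = 215
0011010001 = 209
Sum = 424 = 110101000
1s count = 4

even parity (4 ones in 110101000)


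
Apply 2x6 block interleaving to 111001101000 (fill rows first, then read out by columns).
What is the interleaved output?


Matrix:
  111001
  101000
Read columns: 111011000010

111011000010


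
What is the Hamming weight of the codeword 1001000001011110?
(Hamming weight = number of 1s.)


Counting 1s in 1001000001011110

7


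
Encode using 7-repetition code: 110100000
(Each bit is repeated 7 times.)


Each bit -> 7 copies

111111111111110000000111111100000000000000000000000000000000000


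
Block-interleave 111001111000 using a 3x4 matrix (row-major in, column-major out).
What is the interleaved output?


Matrix:
  1110
  0111
  1000
Read columns: 101110110010

101110110010


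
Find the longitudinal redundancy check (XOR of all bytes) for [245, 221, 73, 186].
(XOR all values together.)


XOR chain: 245 ^ 221 ^ 73 ^ 186 = 219

219


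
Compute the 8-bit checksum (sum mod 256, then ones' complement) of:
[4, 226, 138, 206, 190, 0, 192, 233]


Sum = 1189 mod 256 = 165
Complement = 90

90


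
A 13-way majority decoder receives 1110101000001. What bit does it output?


Ones: 6 out of 13
Threshold: 7

0 (6/13 voted 1)


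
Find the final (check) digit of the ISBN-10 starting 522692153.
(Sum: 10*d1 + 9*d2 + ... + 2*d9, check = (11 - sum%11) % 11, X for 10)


Weighted sum: 215
215 mod 11 = 6

Check digit: 5


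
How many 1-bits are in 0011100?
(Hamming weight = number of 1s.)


Counting 1s in 0011100

3


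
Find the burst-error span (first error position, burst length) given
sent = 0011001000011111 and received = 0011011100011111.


XOR: 0000010100000000

Burst at position 5, length 3


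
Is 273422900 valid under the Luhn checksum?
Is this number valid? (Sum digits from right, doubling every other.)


Luhn sum = 33
33 mod 10 = 3

Invalid (Luhn sum mod 10 = 3)


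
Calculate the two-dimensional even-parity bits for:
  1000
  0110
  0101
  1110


Row parities: 1001
Column parities: 0101

Row P: 1001, Col P: 0101, Corner: 0


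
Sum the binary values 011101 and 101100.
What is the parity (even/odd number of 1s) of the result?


011101 = 29
101100 = 44
Sum = 73 = 1001001
1s count = 3

odd parity (3 ones in 1001001)


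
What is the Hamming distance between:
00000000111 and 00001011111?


XOR: 00001011000
Count of 1s: 3

3


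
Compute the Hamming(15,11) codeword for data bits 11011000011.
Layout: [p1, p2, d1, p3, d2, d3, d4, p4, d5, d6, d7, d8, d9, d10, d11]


Parity bits: p1=1, p2=0, p3=0, p4=1

101010111000011


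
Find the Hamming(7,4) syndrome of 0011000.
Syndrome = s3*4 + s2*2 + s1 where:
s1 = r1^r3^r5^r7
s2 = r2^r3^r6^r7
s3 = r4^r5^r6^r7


s1=1, s2=1, s3=1

Syndrome = 7 (error at position 7)


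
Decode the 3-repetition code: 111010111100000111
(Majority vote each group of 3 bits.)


Groups: 111, 010, 111, 100, 000, 111
Majority votes: 101001

101001


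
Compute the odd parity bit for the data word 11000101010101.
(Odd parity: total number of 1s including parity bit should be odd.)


Number of 1s in data: 7
Parity bit: 0

0


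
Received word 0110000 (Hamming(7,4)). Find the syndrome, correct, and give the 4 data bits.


Syndrome = 1: error at position 1

Data: 1000 (corrected bit 1)


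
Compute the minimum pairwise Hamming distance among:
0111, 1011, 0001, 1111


Comparing all pairs, minimum distance: 1
Can detect 0 errors, correct 0 errors

1


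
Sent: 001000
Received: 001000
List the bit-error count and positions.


XOR: 000000

0 errors (received matches sent)


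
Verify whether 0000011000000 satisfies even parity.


Number of 1s: 2

Yes, parity is correct (2 ones)


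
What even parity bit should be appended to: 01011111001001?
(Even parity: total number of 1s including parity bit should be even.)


Number of 1s in data: 8
Parity bit: 0

0


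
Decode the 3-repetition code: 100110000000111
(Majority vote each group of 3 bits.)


Groups: 100, 110, 000, 000, 111
Majority votes: 01001

01001


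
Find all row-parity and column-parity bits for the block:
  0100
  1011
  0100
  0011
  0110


Row parities: 11100
Column parities: 1110

Row P: 11100, Col P: 1110, Corner: 1


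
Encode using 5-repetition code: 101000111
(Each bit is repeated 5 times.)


Each bit -> 5 copies

111110000011111000000000000000111111111111111


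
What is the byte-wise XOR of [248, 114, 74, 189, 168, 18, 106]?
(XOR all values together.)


XOR chain: 248 ^ 114 ^ 74 ^ 189 ^ 168 ^ 18 ^ 106 = 173

173


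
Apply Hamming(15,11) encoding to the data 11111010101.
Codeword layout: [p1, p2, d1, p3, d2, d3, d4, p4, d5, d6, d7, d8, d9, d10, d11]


Parity bits: p1=1, p2=1, p3=1, p4=0

111111101010101


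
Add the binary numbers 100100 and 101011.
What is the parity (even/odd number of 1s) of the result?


100100 = 36
101011 = 43
Sum = 79 = 1001111
1s count = 5

odd parity (5 ones in 1001111)


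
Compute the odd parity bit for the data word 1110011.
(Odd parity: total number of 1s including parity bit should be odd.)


Number of 1s in data: 5
Parity bit: 0

0


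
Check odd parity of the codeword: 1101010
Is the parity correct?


Number of 1s: 4

No, parity error (4 ones)


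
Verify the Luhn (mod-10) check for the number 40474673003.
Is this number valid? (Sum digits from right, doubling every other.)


Luhn sum = 36
36 mod 10 = 6

Invalid (Luhn sum mod 10 = 6)


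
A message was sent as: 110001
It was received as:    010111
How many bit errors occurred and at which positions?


XOR: 100110

3 error(s) at position(s): 0, 3, 4


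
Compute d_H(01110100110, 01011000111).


XOR: 00101100001
Count of 1s: 4

4


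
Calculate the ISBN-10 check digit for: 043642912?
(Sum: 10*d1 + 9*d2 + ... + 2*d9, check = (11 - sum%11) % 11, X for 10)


Weighted sum: 179
179 mod 11 = 3

Check digit: 8


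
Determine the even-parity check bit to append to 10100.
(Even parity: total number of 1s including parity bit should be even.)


Number of 1s in data: 2
Parity bit: 0

0


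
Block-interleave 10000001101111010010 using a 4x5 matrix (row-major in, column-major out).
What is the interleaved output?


Matrix:
  10000
  00110
  11110
  10010
Read columns: 10110010011001110000

10110010011001110000


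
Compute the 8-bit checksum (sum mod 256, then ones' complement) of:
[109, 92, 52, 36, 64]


Sum = 353 mod 256 = 97
Complement = 158

158


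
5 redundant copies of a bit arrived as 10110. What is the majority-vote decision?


Ones: 3 out of 5
Threshold: 3

1 (3/5 voted 1)


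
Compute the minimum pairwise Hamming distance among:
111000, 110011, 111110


Comparing all pairs, minimum distance: 2
Can detect 1 errors, correct 0 errors

2


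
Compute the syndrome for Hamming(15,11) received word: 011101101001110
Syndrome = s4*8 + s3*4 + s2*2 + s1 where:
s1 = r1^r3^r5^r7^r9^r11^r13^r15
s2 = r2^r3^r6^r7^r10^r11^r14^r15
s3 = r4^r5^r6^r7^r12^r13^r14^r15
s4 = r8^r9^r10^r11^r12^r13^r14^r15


s1=0, s2=1, s3=0, s4=0

Syndrome = 2 (error at position 2)


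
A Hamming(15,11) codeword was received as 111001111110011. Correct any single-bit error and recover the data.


Syndrome = 0: no error detected

Data: 10111110011 (no errors)


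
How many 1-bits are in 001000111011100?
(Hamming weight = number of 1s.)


Counting 1s in 001000111011100

7


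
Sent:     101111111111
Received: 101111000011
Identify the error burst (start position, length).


XOR: 000000111100

Burst at position 6, length 4


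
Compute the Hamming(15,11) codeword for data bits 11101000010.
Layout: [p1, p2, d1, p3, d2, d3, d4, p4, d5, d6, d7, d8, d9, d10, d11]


Parity bits: p1=1, p2=1, p3=1, p4=0

111111001000010


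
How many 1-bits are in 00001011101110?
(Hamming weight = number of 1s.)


Counting 1s in 00001011101110

7


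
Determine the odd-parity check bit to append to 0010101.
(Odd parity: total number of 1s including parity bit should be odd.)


Number of 1s in data: 3
Parity bit: 0

0


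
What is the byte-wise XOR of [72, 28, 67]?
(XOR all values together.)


XOR chain: 72 ^ 28 ^ 67 = 23

23


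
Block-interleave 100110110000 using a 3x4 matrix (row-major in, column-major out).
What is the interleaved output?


Matrix:
  1001
  1011
  0000
Read columns: 110000010110

110000010110


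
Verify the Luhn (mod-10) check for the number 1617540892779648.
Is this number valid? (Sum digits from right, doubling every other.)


Luhn sum = 84
84 mod 10 = 4

Invalid (Luhn sum mod 10 = 4)


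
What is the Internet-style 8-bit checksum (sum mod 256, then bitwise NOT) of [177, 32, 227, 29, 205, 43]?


Sum = 713 mod 256 = 201
Complement = 54

54


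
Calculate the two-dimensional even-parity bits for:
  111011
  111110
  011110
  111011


Row parities: 1101
Column parities: 100000

Row P: 1101, Col P: 100000, Corner: 1


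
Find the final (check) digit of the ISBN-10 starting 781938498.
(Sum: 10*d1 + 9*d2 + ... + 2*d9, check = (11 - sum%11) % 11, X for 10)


Weighted sum: 330
330 mod 11 = 0

Check digit: 0


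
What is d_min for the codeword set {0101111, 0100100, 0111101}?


Comparing all pairs, minimum distance: 2
Can detect 1 errors, correct 0 errors

2


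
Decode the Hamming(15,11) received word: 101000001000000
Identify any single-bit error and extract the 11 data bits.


Syndrome = 11: error at position 11

Data: 10001010000 (corrected bit 11)


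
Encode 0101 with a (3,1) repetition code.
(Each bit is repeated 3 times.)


Each bit -> 3 copies

000111000111


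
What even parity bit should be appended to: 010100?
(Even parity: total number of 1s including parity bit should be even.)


Number of 1s in data: 2
Parity bit: 0

0


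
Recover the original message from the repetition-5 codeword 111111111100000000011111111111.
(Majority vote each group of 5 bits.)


Groups: 11111, 11111, 00000, 00001, 11111, 11111
Majority votes: 110011

110011


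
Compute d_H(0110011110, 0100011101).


XOR: 0010000011
Count of 1s: 3

3


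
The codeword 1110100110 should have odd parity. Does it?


Number of 1s: 6

No, parity error (6 ones)


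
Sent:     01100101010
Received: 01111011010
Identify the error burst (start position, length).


XOR: 00011110000

Burst at position 3, length 4


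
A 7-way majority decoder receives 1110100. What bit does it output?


Ones: 4 out of 7
Threshold: 4

1 (4/7 voted 1)


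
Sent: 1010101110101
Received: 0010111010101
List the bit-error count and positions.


XOR: 1000010100000

3 error(s) at position(s): 0, 5, 7


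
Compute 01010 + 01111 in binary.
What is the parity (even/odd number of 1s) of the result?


01010 = 10
01111 = 15
Sum = 25 = 11001
1s count = 3

odd parity (3 ones in 11001)


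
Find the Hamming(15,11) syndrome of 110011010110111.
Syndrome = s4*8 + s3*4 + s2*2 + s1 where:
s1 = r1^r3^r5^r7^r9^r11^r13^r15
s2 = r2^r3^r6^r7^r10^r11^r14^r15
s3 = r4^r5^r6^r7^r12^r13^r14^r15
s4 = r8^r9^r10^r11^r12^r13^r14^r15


s1=1, s2=0, s3=1, s4=0

Syndrome = 5 (error at position 5)


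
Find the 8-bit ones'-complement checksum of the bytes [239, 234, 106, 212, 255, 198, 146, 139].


Sum = 1529 mod 256 = 249
Complement = 6

6


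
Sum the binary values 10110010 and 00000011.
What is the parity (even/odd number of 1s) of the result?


10110010 = 178
00000011 = 3
Sum = 181 = 10110101
1s count = 5

odd parity (5 ones in 10110101)


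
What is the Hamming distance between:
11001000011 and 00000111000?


XOR: 11001111011
Count of 1s: 8

8


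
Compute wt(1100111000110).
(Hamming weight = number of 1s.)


Counting 1s in 1100111000110

7


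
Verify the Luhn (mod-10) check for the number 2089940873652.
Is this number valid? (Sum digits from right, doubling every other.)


Luhn sum = 65
65 mod 10 = 5

Invalid (Luhn sum mod 10 = 5)


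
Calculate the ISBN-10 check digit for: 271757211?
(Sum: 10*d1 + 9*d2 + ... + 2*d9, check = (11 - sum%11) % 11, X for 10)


Weighted sum: 218
218 mod 11 = 9

Check digit: 2


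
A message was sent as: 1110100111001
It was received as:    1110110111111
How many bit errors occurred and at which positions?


XOR: 0000010000110

3 error(s) at position(s): 5, 10, 11


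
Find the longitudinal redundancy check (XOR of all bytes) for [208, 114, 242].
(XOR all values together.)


XOR chain: 208 ^ 114 ^ 242 = 80

80


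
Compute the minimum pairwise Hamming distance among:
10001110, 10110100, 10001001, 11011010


Comparing all pairs, minimum distance: 3
Can detect 2 errors, correct 1 errors

3


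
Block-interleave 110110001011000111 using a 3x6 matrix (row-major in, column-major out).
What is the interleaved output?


Matrix:
  110110
  001011
  000111
Read columns: 100100010101111011

100100010101111011


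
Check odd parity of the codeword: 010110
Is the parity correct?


Number of 1s: 3

Yes, parity is correct (3 ones)


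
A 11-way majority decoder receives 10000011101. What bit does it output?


Ones: 5 out of 11
Threshold: 6

0 (5/11 voted 1)


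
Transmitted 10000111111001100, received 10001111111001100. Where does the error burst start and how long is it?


XOR: 00001000000000000

Burst at position 4, length 1


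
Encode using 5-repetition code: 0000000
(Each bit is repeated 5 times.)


Each bit -> 5 copies

00000000000000000000000000000000000


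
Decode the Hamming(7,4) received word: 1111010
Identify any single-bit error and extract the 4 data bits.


Syndrome = 2: error at position 2

Data: 1010 (corrected bit 2)


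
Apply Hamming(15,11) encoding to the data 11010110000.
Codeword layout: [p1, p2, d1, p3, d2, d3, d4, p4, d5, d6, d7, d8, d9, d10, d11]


Parity bits: p1=0, p2=0, p3=0, p4=0

001010100110000


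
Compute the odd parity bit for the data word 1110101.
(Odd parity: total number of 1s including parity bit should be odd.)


Number of 1s in data: 5
Parity bit: 0

0


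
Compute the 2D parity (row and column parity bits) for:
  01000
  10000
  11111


Row parities: 111
Column parities: 00111

Row P: 111, Col P: 00111, Corner: 1


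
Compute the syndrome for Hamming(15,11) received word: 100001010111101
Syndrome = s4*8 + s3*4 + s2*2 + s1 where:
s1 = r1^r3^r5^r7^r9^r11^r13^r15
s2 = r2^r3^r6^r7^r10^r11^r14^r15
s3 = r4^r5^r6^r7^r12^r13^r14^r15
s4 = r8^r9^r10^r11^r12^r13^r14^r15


s1=0, s2=0, s3=0, s4=0

Syndrome = 0 (no error)


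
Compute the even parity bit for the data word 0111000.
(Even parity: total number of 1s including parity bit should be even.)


Number of 1s in data: 3
Parity bit: 1

1


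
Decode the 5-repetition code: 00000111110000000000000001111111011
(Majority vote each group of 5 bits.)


Groups: 00000, 11111, 00000, 00000, 00000, 11111, 11011
Majority votes: 0100011

0100011


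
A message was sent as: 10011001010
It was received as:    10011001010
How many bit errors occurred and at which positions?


XOR: 00000000000

0 errors (received matches sent)


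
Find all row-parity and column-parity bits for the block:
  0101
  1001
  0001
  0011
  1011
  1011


Row parities: 001011
Column parities: 1110

Row P: 001011, Col P: 1110, Corner: 1


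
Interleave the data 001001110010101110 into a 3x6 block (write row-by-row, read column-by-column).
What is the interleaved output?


Matrix:
  001001
  110010
  101110
Read columns: 011010101001011100

011010101001011100


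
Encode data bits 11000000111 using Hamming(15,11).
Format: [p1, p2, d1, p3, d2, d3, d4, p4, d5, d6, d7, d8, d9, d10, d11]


Parity bits: p1=0, p2=1, p3=0, p4=1

011010010000111


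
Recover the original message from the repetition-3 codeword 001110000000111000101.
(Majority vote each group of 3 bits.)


Groups: 001, 110, 000, 000, 111, 000, 101
Majority votes: 0100101

0100101


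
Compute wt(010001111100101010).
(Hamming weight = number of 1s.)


Counting 1s in 010001111100101010

9


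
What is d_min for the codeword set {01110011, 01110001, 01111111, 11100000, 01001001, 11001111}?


Comparing all pairs, minimum distance: 1
Can detect 0 errors, correct 0 errors

1


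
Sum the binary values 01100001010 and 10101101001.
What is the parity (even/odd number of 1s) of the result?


01100001010 = 778
10101101001 = 1385
Sum = 2163 = 100001110011
1s count = 6

even parity (6 ones in 100001110011)


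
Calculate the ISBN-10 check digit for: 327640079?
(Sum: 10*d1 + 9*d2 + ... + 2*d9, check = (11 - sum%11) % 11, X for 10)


Weighted sum: 209
209 mod 11 = 0

Check digit: 0


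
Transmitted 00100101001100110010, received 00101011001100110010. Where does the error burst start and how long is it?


XOR: 00001110000000000000

Burst at position 4, length 3


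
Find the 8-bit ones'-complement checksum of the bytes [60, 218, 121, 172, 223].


Sum = 794 mod 256 = 26
Complement = 229

229


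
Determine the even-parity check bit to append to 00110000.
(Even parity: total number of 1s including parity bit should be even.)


Number of 1s in data: 2
Parity bit: 0

0


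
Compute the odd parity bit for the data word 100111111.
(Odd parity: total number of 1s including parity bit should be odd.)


Number of 1s in data: 7
Parity bit: 0

0


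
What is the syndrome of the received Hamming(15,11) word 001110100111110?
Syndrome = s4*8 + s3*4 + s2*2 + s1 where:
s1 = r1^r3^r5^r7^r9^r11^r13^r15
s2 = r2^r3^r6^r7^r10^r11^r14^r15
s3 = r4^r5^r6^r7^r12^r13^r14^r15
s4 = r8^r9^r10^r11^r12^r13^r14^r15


s1=1, s2=1, s3=0, s4=1

Syndrome = 11 (error at position 11)


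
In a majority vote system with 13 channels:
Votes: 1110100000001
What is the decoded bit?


Ones: 5 out of 13
Threshold: 7

0 (5/13 voted 1)


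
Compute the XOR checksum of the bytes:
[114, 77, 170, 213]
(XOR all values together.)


XOR chain: 114 ^ 77 ^ 170 ^ 213 = 64

64


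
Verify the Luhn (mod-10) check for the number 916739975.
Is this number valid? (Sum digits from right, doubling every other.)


Luhn sum = 53
53 mod 10 = 3

Invalid (Luhn sum mod 10 = 3)


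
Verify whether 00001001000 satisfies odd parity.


Number of 1s: 2

No, parity error (2 ones)


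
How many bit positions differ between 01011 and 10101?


XOR: 11110
Count of 1s: 4

4


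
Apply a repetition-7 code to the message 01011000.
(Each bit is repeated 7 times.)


Each bit -> 7 copies

00000001111111000000011111111111111000000000000000000000


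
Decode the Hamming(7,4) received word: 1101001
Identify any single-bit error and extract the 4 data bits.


Syndrome = 0: no error detected

Data: 0001 (no errors)


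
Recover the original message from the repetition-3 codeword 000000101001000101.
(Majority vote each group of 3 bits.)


Groups: 000, 000, 101, 001, 000, 101
Majority votes: 001001

001001


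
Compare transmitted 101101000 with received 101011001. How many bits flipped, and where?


XOR: 000110001

3 error(s) at position(s): 3, 4, 8


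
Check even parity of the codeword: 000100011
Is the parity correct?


Number of 1s: 3

No, parity error (3 ones)


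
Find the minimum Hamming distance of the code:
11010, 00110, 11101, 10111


Comparing all pairs, minimum distance: 2
Can detect 1 errors, correct 0 errors

2


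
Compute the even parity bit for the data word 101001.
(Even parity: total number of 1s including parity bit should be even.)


Number of 1s in data: 3
Parity bit: 1

1


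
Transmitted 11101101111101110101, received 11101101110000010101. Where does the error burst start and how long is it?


XOR: 00000000001101100000

Burst at position 10, length 5


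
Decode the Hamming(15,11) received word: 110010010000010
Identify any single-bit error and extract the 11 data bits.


Syndrome = 0: no error detected

Data: 01000000010 (no errors)


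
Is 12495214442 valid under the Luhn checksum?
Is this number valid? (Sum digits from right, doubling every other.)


Luhn sum = 50
50 mod 10 = 0

Valid (Luhn sum mod 10 = 0)


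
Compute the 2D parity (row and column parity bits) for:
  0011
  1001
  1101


Row parities: 001
Column parities: 0111

Row P: 001, Col P: 0111, Corner: 1


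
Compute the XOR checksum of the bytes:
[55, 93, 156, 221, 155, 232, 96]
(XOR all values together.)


XOR chain: 55 ^ 93 ^ 156 ^ 221 ^ 155 ^ 232 ^ 96 = 56

56


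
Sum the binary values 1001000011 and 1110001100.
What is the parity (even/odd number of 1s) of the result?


1001000011 = 579
1110001100 = 908
Sum = 1487 = 10111001111
1s count = 8

even parity (8 ones in 10111001111)


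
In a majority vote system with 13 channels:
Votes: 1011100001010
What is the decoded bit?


Ones: 6 out of 13
Threshold: 7

0 (6/13 voted 1)


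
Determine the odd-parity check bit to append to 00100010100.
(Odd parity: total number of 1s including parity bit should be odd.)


Number of 1s in data: 3
Parity bit: 0

0


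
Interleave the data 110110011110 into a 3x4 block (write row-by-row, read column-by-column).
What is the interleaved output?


Matrix:
  1101
  1001
  1110
Read columns: 111101001110

111101001110


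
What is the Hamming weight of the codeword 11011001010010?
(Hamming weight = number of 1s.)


Counting 1s in 11011001010010

7


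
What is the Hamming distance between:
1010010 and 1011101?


XOR: 0001111
Count of 1s: 4

4


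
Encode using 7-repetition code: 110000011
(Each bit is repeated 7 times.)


Each bit -> 7 copies

111111111111110000000000000000000000000000000000011111111111111
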